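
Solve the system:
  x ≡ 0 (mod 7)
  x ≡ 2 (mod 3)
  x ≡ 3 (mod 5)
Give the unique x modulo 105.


Moduli 7, 3, 5 are pairwise coprime; by CRT there is a unique solution modulo M = 7 · 3 · 5 = 105.
Solve pairwise, accumulating the modulus:
  Start with x ≡ 0 (mod 7).
  Combine with x ≡ 2 (mod 3): since gcd(7, 3) = 1, we get a unique residue mod 21.
    Write x = 0 + 7·t and substitute into x ≡ 2 (mod 3): 7·t ≡ 2 − 0 = 2 (mod 3).
    Reduce coefficients mod 3: 1·t ≡ 2 (mod 3).
    So t ≡ 2 (mod 3).
    Then x = 0 + 7·2 = 14, valid modulo lcm(7, 3) = 21: x ≡ 14 (mod 21).
  Combine with x ≡ 3 (mod 5): since gcd(21, 5) = 1, we get a unique residue mod 105.
    Write x = 14 + 21·t and substitute into x ≡ 3 (mod 5): 21·t ≡ 3 − 14 = -11 (mod 5).
    Reduce coefficients mod 5: 1·t ≡ 4 (mod 5).
    So t ≡ 4 (mod 5).
    Then x = 14 + 21·4 = 98, valid modulo lcm(21, 5) = 105: x ≡ 98 (mod 105).
Verify: 98 mod 7 = 0 ✓, 98 mod 3 = 2 ✓, 98 mod 5 = 3 ✓.

x ≡ 98 (mod 105).


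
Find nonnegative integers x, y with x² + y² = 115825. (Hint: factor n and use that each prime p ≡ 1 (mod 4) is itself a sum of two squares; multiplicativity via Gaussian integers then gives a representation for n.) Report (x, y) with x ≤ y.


Step 1: Factor n = 115825 = 5^2 · 41 · 113.
Step 2: Check the mod-4 condition on each prime factor: 5 ≡ 1 (mod 4), exponent 2; 41 ≡ 1 (mod 4), exponent 1; 113 ≡ 1 (mod 4), exponent 1.
All primes ≡ 3 (mod 4) appear to even exponent (or don't appear), so by the two-squares theorem n IS expressible as a sum of two squares.
Step 3: Build a representation. Group n = k² · m with k = 5 and m = 41 · 113 = 4633 (a product of primes ≡ 1 (mod 4)); a representation of m scales to one of n via (k·x)² + (k·y)² = k²(x² + y²). Each prime p ≡ 1 (mod 4) is itself a sum of two squares; find a² by testing p − a² for a perfect square:
  41: 41 − 1² = 40, 41 − 2² = 37, 41 − 3² = 32, 41 − 4² = 25 = 5² ⇒ 41 = 4² + 5².
  113: 113 − 1² = 112, 113 − 2² = 109, 113 − 3² = 104, 113 − 4² = 97, 113 − 5² = 88, 113 − 6² = 77, 113 − 7² = 64 = 8² ⇒ 113 = 7² + 8².
  Combine using the Brahmagupta–Fibonacci identity (a² + b²)(c² + d²) = (ac − bd)² + (ad + bc)² = (ac + bd)² + (ad − bc)²:
  41 · 113 = 4633: from (4² + 5²)(7² + 8²), take (4·7 − 5·8, 4·8 + 5·7) = (28 − 40, 32 + 35) = (-12, 67); dropping signs (only squares matter) gives (12, 67); check 12² + 67² = 144 + 4489 = 4633 ✓.
  Scale by k = 5: (5·12, 5·67) = (60, 335).
Step 4: Order so x ≤ y and verify: 60² + 335² = 3600 + 112225 = 115825 = n. ✓

n = 115825 = 60² + 335² (one valid representation with x ≤ y).


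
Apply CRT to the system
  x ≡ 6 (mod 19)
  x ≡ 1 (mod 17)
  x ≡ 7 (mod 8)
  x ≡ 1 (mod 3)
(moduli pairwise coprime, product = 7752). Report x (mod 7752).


Product of moduli M = 19 · 17 · 8 · 3 = 7752.
Merge one congruence at a time:
  Start: x ≡ 6 (mod 19).
  Combine with x ≡ 1 (mod 17); new modulus lcm = 323.
    Write x = 6 + 19·t and substitute into x ≡ 1 (mod 17): 19·t ≡ 1 − 6 = -5 (mod 17).
    Reduce coefficients mod 17: 2·t ≡ 12 (mod 17).
    The inverse of 2 mod 17 is 9 (since 2·9 = 18 = 1·17 + 1), so t ≡ 9·12 = 108 ≡ 6 (mod 17).
    Then x = 6 + 19·6 = 120, valid modulo lcm(19, 17) = 323: x ≡ 120 (mod 323).
  Combine with x ≡ 7 (mod 8); new modulus lcm = 2584.
    Write x = 120 + 323·t and substitute into x ≡ 7 (mod 8): 323·t ≡ 7 − 120 = -113 (mod 8).
    Reduce coefficients mod 8: 3·t ≡ 7 (mod 8).
    The inverse of 3 mod 8 is 3 (since 3·3 = 9 = 1·8 + 1), so t ≡ 3·7 = 21 ≡ 5 (mod 8).
    Then x = 120 + 323·5 = 1735, valid modulo lcm(323, 8) = 2584: x ≡ 1735 (mod 2584).
  Combine with x ≡ 1 (mod 3); new modulus lcm = 7752.
    Write x = 1735 + 2584·t and substitute into x ≡ 1 (mod 3): 2584·t ≡ 1 − 1735 = -1734 (mod 3).
    Reduce coefficients mod 3: 1·t ≡ 0 (mod 3).
    So t ≡ 0 (mod 3).
    Then x = 1735 + 2584·0 = 1735, valid modulo lcm(2584, 3) = 7752: x ≡ 1735 (mod 7752).
Verify against each original: 1735 mod 19 = 6, 1735 mod 17 = 1, 1735 mod 8 = 7, 1735 mod 3 = 1.

x ≡ 1735 (mod 7752).


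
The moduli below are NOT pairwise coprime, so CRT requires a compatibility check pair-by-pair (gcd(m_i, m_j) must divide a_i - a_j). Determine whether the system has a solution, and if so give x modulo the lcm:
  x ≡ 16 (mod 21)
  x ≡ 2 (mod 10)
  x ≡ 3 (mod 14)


Moduli 21, 10, 14 are not pairwise coprime, so CRT works modulo lcm(m_i) when all pairwise compatibility conditions hold.
Pairwise compatibility: gcd(m_i, m_j) must divide a_i - a_j for every pair.
Merge one congruence at a time:
  Start: x ≡ 16 (mod 21).
  Combine with x ≡ 2 (mod 10): gcd(21, 10) = 1; 2 - 16 = -14, which IS divisible by 1, so compatible.
    Write x = 16 + 21·t and substitute into x ≡ 2 (mod 10): 21·t ≡ 2 − 16 = -14 (mod 10).
    Reduce coefficients mod 10: 1·t ≡ 6 (mod 10).
    So t ≡ 6 (mod 10).
    Then x = 16 + 21·6 = 142, valid modulo lcm(21, 10) = 210: x ≡ 142 (mod 210).
  Combine with x ≡ 3 (mod 14): gcd(210, 14) = 14, and 3 - 142 = -139 is NOT divisible by 14.
    ⇒ system is inconsistent (no integer solution).

No solution (the system is inconsistent).


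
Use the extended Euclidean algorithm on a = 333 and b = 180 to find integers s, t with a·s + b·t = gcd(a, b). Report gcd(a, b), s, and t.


Euclidean algorithm on (333, 180) — divide until remainder is 0:
  333 = 1 · 180 + 153
  180 = 1 · 153 + 27
  153 = 5 · 27 + 18
  27 = 1 · 18 + 9
  18 = 2 · 9 + 0
gcd(333, 180) = 9.
Track Bezout coefficients alongside the remainders: start with r₀ = 333 = a·1 + b·0 (s = 1, t = 0) and r₁ = 180 = a·0 + b·1 (s = 0, t = 1); each new remainder r_{k+1} = r_{k-1} − q_k·r_k inherits s_{k+1} = s_{k-1} − q_k·s_k, t_{k+1} = t_{k-1} − q_k·t_k, so r_k = a·s_k + b·t_k at every step:
  q = 1: r = 153, s = 1 − 1·0 = 1, t = 0 − 1·1 = -1  (check: 333·1 + 180·(-1) = 153)
  q = 1: r = 27, s = 0 − 1·1 = -1, t = 1 − 1·(-1) = 2  (check: 333·(-1) + 180·2 = 27)
  q = 5: r = 18, s = 1 − 5·(-1) = 6, t = -1 − 5·2 = -11  (check: 333·6 + 180·(-11) = 18)
  q = 1: r = 9, s = -1 − 1·6 = -7, t = 2 − 1·(-11) = 13  (check: 333·(-7) + 180·13 = 9)
The row with r = 9 (the gcd) gives the Bezout coefficients s = -7, t = 13.
Result: 333 · (-7) + 180 · (13) = 9.

gcd(333, 180) = 9; s = -7, t = 13 (check: 333·(-7) + 180·13 = 9).


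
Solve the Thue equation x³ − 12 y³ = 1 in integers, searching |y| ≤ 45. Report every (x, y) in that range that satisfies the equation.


The equation is x³ - 12y³ = 1. For fixed y, x³ = 12·y³ + 1, so a solution requires the RHS to be a perfect cube.
Strategy: iterate y from -45 to 45, compute RHS = 12·y³ + 1, and check whether it is a (positive or negative) perfect cube.
Check small values of y:
  y = 0: RHS = 1 = (1)³ ⇒ x = 1 works.
  y = 1: RHS = 13 is not a perfect cube.
  y = -1: RHS = -11 is not a perfect cube.
  y = 2: RHS = 97 is not a perfect cube.
  y = -2: RHS = -95 is not a perfect cube.
  y = 3: RHS = 325 is not a perfect cube.
  y = -3: RHS = -323 is not a perfect cube.
Continuing the search up to |y| = 45 finds no further solutions beyond those listed.
Collected solutions: (1, 0).

Solutions (with |y| ≤ 45): (1, 0).


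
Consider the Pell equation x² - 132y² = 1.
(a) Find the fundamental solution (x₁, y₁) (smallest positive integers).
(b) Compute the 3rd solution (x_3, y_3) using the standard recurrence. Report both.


Step 1: Find the fundamental solution (x₁, y₁) of x² - 132y² = 1.
  Expand √132 as a continued fraction. a₀ = ⌊√132⌋ = 11; iterate m_{k+1} = d_k·a_k − m_k, d_{k+1} = (132 − m_{k+1}²)/d_k, a_{k+1} = ⌊(a₀ + m_{k+1})/d_{k+1}⌋ (starting m₀ = 0, d₀ = 1), with convergents p_k = a_k·p_{k-1} + p_{k-2}, q_k = a_k·q_{k-1} + q_{k-2} (p₋₁ = 1, q₋₁ = 0):
  k = 0: a₀ = 11; p₀/q₀ = 11/1; p₀² − 132·q₀² = 121 − 132 = -11.
  k = 1: m = 11, d = 11, a = ⌊(11 + 11)/11⌋ = 2; p/q = (2·11 + 1)/(2·1 + 0) = 23/2; p² − 132·q² = 529 − 528 = 1.
  The first convergent with p² − 132·q² = 1 gives the fundamental solution (x₁, y₁) = (23, 2).
Step 2: Apply the recurrence (x_{n+1}, y_{n+1}) = (x₁x_n + 132y₁y_n, x₁y_n + y₁x_n) repeatedly.
  From (x_1, y_1) = (23, 2): x_2 = 23·23 + 132·2·2 = 1057; y_2 = 23·2 + 2·23 = 92.
  From (x_2, y_2) = (1057, 92): x_3 = 23·1057 + 132·2·92 = 48599; y_3 = 23·92 + 2·1057 = 4230.
Step 3: Verify x_3² - 132·y_3² = 2361862801 - 2361862800 = 1 (should be 1). ✓

(x_1, y_1) = (23, 2); (x_3, y_3) = (48599, 4230).


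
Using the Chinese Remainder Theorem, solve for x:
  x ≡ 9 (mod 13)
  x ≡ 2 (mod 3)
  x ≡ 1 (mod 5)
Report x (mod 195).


Moduli 13, 3, 5 are pairwise coprime; by CRT there is a unique solution modulo M = 13 · 3 · 5 = 195.
Solve pairwise, accumulating the modulus:
  Start with x ≡ 9 (mod 13).
  Combine with x ≡ 2 (mod 3): since gcd(13, 3) = 1, we get a unique residue mod 39.
    Write x = 9 + 13·t and substitute into x ≡ 2 (mod 3): 13·t ≡ 2 − 9 = -7 (mod 3).
    Reduce coefficients mod 3: 1·t ≡ 2 (mod 3).
    So t ≡ 2 (mod 3).
    Then x = 9 + 13·2 = 35, valid modulo lcm(13, 3) = 39: x ≡ 35 (mod 39).
  Combine with x ≡ 1 (mod 5): since gcd(39, 5) = 1, we get a unique residue mod 195.
    Write x = 35 + 39·t and substitute into x ≡ 1 (mod 5): 39·t ≡ 1 − 35 = -34 (mod 5).
    Reduce coefficients mod 5: 4·t ≡ 1 (mod 5).
    The inverse of 4 mod 5 is 4 (since 4·4 = 16 = 3·5 + 1), so t ≡ 4·1 = 4 ≡ 4 (mod 5).
    Then x = 35 + 39·4 = 191, valid modulo lcm(39, 5) = 195: x ≡ 191 (mod 195).
Verify: 191 mod 13 = 9 ✓, 191 mod 3 = 2 ✓, 191 mod 5 = 1 ✓.

x ≡ 191 (mod 195).


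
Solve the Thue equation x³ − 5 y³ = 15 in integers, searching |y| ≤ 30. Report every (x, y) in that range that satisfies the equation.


The equation is x³ - 5y³ = 15. For fixed y, x³ = 5·y³ + 15, so a solution requires the RHS to be a perfect cube.
Strategy: iterate y from -30 to 30, compute RHS = 5·y³ + 15, and check whether it is a (positive or negative) perfect cube.
Check small values of y:
  y = 0: RHS = 15 is not a perfect cube.
  y = 1: RHS = 20 is not a perfect cube.
  y = -1: RHS = 10 is not a perfect cube.
  y = 2: RHS = 55 is not a perfect cube.
  y = -2: RHS = -25 is not a perfect cube.
  y = 3: RHS = 150 is not a perfect cube.
  y = -3: RHS = -120 is not a perfect cube.
Continuing the search up to |y| = 30 finds no solutions either.
No (x, y) in the scanned range satisfies the equation.

No integer solutions with |y| ≤ 30.


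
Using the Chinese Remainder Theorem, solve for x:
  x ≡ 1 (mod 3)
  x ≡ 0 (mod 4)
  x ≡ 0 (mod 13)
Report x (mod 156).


Moduli 3, 4, 13 are pairwise coprime; by CRT there is a unique solution modulo M = 3 · 4 · 13 = 156.
Solve pairwise, accumulating the modulus:
  Start with x ≡ 1 (mod 3).
  Combine with x ≡ 0 (mod 4): since gcd(3, 4) = 1, we get a unique residue mod 12.
    Write x = 1 + 3·t and substitute into x ≡ 0 (mod 4): 3·t ≡ 0 − 1 = -1 (mod 4).
    Reduce coefficients mod 4: 3·t ≡ 3 (mod 4).
    The inverse of 3 mod 4 is 3 (since 3·3 = 9 = 2·4 + 1), so t ≡ 3·3 = 9 ≡ 1 (mod 4).
    Then x = 1 + 3·1 = 4, valid modulo lcm(3, 4) = 12: x ≡ 4 (mod 12).
  Combine with x ≡ 0 (mod 13): since gcd(12, 13) = 1, we get a unique residue mod 156.
    Write x = 4 + 12·t and substitute into x ≡ 0 (mod 13): 12·t ≡ 0 − 4 = -4 (mod 13).
    Reduce coefficients mod 13: 12·t ≡ 9 (mod 13).
    The inverse of 12 mod 13 is 12 (since 12·12 = 144 = 11·13 + 1), so t ≡ 12·9 = 108 ≡ 4 (mod 13).
    Then x = 4 + 12·4 = 52, valid modulo lcm(12, 13) = 156: x ≡ 52 (mod 156).
Verify: 52 mod 3 = 1 ✓, 52 mod 4 = 0 ✓, 52 mod 13 = 0 ✓.

x ≡ 52 (mod 156).


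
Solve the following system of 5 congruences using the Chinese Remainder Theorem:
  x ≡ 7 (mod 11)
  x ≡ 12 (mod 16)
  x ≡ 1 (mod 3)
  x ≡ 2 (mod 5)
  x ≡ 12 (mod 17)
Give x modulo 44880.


Product of moduli M = 11 · 16 · 3 · 5 · 17 = 44880.
Merge one congruence at a time:
  Start: x ≡ 7 (mod 11).
  Combine with x ≡ 12 (mod 16); new modulus lcm = 176.
    Write x = 7 + 11·t and substitute into x ≡ 12 (mod 16): 11·t ≡ 12 − 7 = 5 (mod 16).
    The inverse of 11 mod 16 is 3 (since 11·3 = 33 = 2·16 + 1), so t ≡ 3·5 = 15 ≡ 15 (mod 16).
    Then x = 7 + 11·15 = 172, valid modulo lcm(11, 16) = 176: x ≡ 172 (mod 176).
  Combine with x ≡ 1 (mod 3); new modulus lcm = 528.
    Write x = 172 + 176·t and substitute into x ≡ 1 (mod 3): 176·t ≡ 1 − 172 = -171 (mod 3).
    Reduce coefficients mod 3: 2·t ≡ 0 (mod 3).
    The inverse of 2 mod 3 is 2 (since 2·2 = 4 = 1·3 + 1), so t ≡ 2·0 = 0 ≡ 0 (mod 3).
    Then x = 172 + 176·0 = 172, valid modulo lcm(176, 3) = 528: x ≡ 172 (mod 528).
  Combine with x ≡ 2 (mod 5); new modulus lcm = 2640.
    Write x = 172 + 528·t and substitute into x ≡ 2 (mod 5): 528·t ≡ 2 − 172 = -170 (mod 5).
    Reduce coefficients mod 5: 3·t ≡ 0 (mod 5).
    The inverse of 3 mod 5 is 2 (since 3·2 = 6 = 1·5 + 1), so t ≡ 2·0 = 0 ≡ 0 (mod 5).
    Then x = 172 + 528·0 = 172, valid modulo lcm(528, 5) = 2640: x ≡ 172 (mod 2640).
  Combine with x ≡ 12 (mod 17); new modulus lcm = 44880.
    Write x = 172 + 2640·t and substitute into x ≡ 12 (mod 17): 2640·t ≡ 12 − 172 = -160 (mod 17).
    Reduce coefficients mod 17: 5·t ≡ 10 (mod 17).
    The inverse of 5 mod 17 is 7 (since 5·7 = 35 = 2·17 + 1), so t ≡ 7·10 = 70 ≡ 2 (mod 17).
    Then x = 172 + 2640·2 = 5452, valid modulo lcm(2640, 17) = 44880: x ≡ 5452 (mod 44880).
Verify against each original: 5452 mod 11 = 7, 5452 mod 16 = 12, 5452 mod 3 = 1, 5452 mod 5 = 2, 5452 mod 17 = 12.

x ≡ 5452 (mod 44880).


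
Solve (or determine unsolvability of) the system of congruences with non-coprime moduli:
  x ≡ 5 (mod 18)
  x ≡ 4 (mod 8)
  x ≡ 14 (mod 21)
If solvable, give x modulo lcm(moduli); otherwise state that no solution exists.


Moduli 18, 8, 21 are not pairwise coprime, so CRT works modulo lcm(m_i) when all pairwise compatibility conditions hold.
Pairwise compatibility: gcd(m_i, m_j) must divide a_i - a_j for every pair.
Merge one congruence at a time:
  Start: x ≡ 5 (mod 18).
  Combine with x ≡ 4 (mod 8): gcd(18, 8) = 2, and 4 - 5 = -1 is NOT divisible by 2.
    ⇒ system is inconsistent (no integer solution).

No solution (the system is inconsistent).


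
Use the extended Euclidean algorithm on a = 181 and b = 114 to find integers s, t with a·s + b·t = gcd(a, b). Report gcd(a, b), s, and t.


Euclidean algorithm on (181, 114) — divide until remainder is 0:
  181 = 1 · 114 + 67
  114 = 1 · 67 + 47
  67 = 1 · 47 + 20
  47 = 2 · 20 + 7
  20 = 2 · 7 + 6
  7 = 1 · 6 + 1
  6 = 6 · 1 + 0
gcd(181, 114) = 1.
Track Bezout coefficients alongside the remainders: start with r₀ = 181 = a·1 + b·0 (s = 1, t = 0) and r₁ = 114 = a·0 + b·1 (s = 0, t = 1); each new remainder r_{k+1} = r_{k-1} − q_k·r_k inherits s_{k+1} = s_{k-1} − q_k·s_k, t_{k+1} = t_{k-1} − q_k·t_k, so r_k = a·s_k + b·t_k at every step:
  q = 1: r = 67, s = 1 − 1·0 = 1, t = 0 − 1·1 = -1  (check: 181·1 + 114·(-1) = 67)
  q = 1: r = 47, s = 0 − 1·1 = -1, t = 1 − 1·(-1) = 2  (check: 181·(-1) + 114·2 = 47)
  q = 1: r = 20, s = 1 − 1·(-1) = 2, t = -1 − 1·2 = -3  (check: 181·2 + 114·(-3) = 20)
  q = 2: r = 7, s = -1 − 2·2 = -5, t = 2 − 2·(-3) = 8  (check: 181·(-5) + 114·8 = 7)
  q = 2: r = 6, s = 2 − 2·(-5) = 12, t = -3 − 2·8 = -19  (check: 181·12 + 114·(-19) = 6)
  q = 1: r = 1, s = -5 − 1·12 = -17, t = 8 − 1·(-19) = 27  (check: 181·(-17) + 114·27 = 1)
The row with r = 1 (the gcd) gives the Bezout coefficients s = -17, t = 27.
Result: 181 · (-17) + 114 · (27) = 1.

gcd(181, 114) = 1; s = -17, t = 27 (check: 181·(-17) + 114·27 = 1).


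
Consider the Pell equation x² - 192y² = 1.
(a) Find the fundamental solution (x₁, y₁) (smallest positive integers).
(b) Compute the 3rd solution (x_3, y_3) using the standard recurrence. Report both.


Step 1: Find the fundamental solution (x₁, y₁) of x² - 192y² = 1.
  Expand √192 as a continued fraction. a₀ = ⌊√192⌋ = 13; iterate m_{k+1} = d_k·a_k − m_k, d_{k+1} = (192 − m_{k+1}²)/d_k, a_{k+1} = ⌊(a₀ + m_{k+1})/d_{k+1}⌋ (starting m₀ = 0, d₀ = 1), with convergents p_k = a_k·p_{k-1} + p_{k-2}, q_k = a_k·q_{k-1} + q_{k-2} (p₋₁ = 1, q₋₁ = 0):
  k = 0: a₀ = 13; p₀/q₀ = 13/1; p₀² − 192·q₀² = 169 − 192 = -23.
  k = 1: m = 13, d = 23, a = ⌊(13 + 13)/23⌋ = 1; p/q = (1·13 + 1)/(1·1 + 0) = 14/1; p² − 192·q² = 196 − 192 = 4.
  k = 2: m = 10, d = 4, a = ⌊(13 + 10)/4⌋ = 5; p/q = (5·14 + 13)/(5·1 + 1) = 83/6; p² − 192·q² = 6889 − 6912 = -23.
  k = 3: m = 10, d = 23, a = ⌊(13 + 10)/23⌋ = 1; p/q = (1·83 + 14)/(1·6 + 1) = 97/7; p² − 192·q² = 9409 − 9408 = 1.
  The first convergent with p² − 192·q² = 1 gives the fundamental solution (x₁, y₁) = (97, 7).
Step 2: Apply the recurrence (x_{n+1}, y_{n+1}) = (x₁x_n + 192y₁y_n, x₁y_n + y₁x_n) repeatedly.
  From (x_1, y_1) = (97, 7): x_2 = 97·97 + 192·7·7 = 18817; y_2 = 97·7 + 7·97 = 1358.
  From (x_2, y_2) = (18817, 1358): x_3 = 97·18817 + 192·7·1358 = 3650401; y_3 = 97·1358 + 7·18817 = 263445.
Step 3: Verify x_3² - 192·y_3² = 13325427460801 - 13325427460800 = 1 (should be 1). ✓

(x_1, y_1) = (97, 7); (x_3, y_3) = (3650401, 263445).


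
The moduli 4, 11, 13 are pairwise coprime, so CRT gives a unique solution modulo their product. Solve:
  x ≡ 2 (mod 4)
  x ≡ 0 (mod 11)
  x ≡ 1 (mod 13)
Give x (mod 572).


Moduli 4, 11, 13 are pairwise coprime; by CRT there is a unique solution modulo M = 4 · 11 · 13 = 572.
Solve pairwise, accumulating the modulus:
  Start with x ≡ 2 (mod 4).
  Combine with x ≡ 0 (mod 11): since gcd(4, 11) = 1, we get a unique residue mod 44.
    Write x = 2 + 4·t and substitute into x ≡ 0 (mod 11): 4·t ≡ 0 − 2 = -2 (mod 11).
    Reduce coefficients mod 11: 4·t ≡ 9 (mod 11).
    The inverse of 4 mod 11 is 3 (since 4·3 = 12 = 1·11 + 1), so t ≡ 3·9 = 27 ≡ 5 (mod 11).
    Then x = 2 + 4·5 = 22, valid modulo lcm(4, 11) = 44: x ≡ 22 (mod 44).
  Combine with x ≡ 1 (mod 13): since gcd(44, 13) = 1, we get a unique residue mod 572.
    Write x = 22 + 44·t and substitute into x ≡ 1 (mod 13): 44·t ≡ 1 − 22 = -21 (mod 13).
    Reduce coefficients mod 13: 5·t ≡ 5 (mod 13).
    The inverse of 5 mod 13 is 8 (since 5·8 = 40 = 3·13 + 1), so t ≡ 8·5 = 40 ≡ 1 (mod 13).
    Then x = 22 + 44·1 = 66, valid modulo lcm(44, 13) = 572: x ≡ 66 (mod 572).
Verify: 66 mod 4 = 2 ✓, 66 mod 11 = 0 ✓, 66 mod 13 = 1 ✓.

x ≡ 66 (mod 572).


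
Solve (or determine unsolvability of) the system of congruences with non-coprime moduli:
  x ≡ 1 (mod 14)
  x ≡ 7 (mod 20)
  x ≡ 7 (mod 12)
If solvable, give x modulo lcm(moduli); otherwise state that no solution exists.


Moduli 14, 20, 12 are not pairwise coprime, so CRT works modulo lcm(m_i) when all pairwise compatibility conditions hold.
Pairwise compatibility: gcd(m_i, m_j) must divide a_i - a_j for every pair.
Merge one congruence at a time:
  Start: x ≡ 1 (mod 14).
  Combine with x ≡ 7 (mod 20): gcd(14, 20) = 2; 7 - 1 = 6, which IS divisible by 2, so compatible.
    Write x = 1 + 14·t and substitute into x ≡ 7 (mod 20): 14·t ≡ 7 − 1 = 6 (mod 20).
    Divide the congruence (and modulus) by g = 2: 7·t ≡ 3 (mod 10).
    The inverse of 7 mod 10 is 3 (since 7·3 = 21 = 2·10 + 1), so t ≡ 3·3 = 9 ≡ 9 (mod 10).
    Then x = 1 + 14·9 = 127, valid modulo lcm(14, 20) = 140: x ≡ 127 (mod 140).
  Combine with x ≡ 7 (mod 12): gcd(140, 12) = 4; 7 - 127 = -120, which IS divisible by 4, so compatible.
    Write x = 127 + 140·t and substitute into x ≡ 7 (mod 12): 140·t ≡ 7 − 127 = -120 (mod 12).
    Divide the congruence (and modulus) by g = 4: 35·t ≡ -30 (mod 3).
    Reduce coefficients mod 3: 2·t ≡ 0 (mod 3).
    The inverse of 2 mod 3 is 2 (since 2·2 = 4 = 1·3 + 1), so t ≡ 2·0 = 0 ≡ 0 (mod 3).
    Then x = 127 + 140·0 = 127, valid modulo lcm(140, 12) = 420: x ≡ 127 (mod 420).
Verify: 127 mod 14 = 1, 127 mod 20 = 7, 127 mod 12 = 7.

x ≡ 127 (mod 420).


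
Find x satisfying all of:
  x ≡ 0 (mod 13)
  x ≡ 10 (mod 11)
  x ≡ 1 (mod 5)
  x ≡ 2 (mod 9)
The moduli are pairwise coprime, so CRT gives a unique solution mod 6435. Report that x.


Product of moduli M = 13 · 11 · 5 · 9 = 6435.
Merge one congruence at a time:
  Start: x ≡ 0 (mod 13).
  Combine with x ≡ 10 (mod 11); new modulus lcm = 143.
    Write x = 0 + 13·t and substitute into x ≡ 10 (mod 11): 13·t ≡ 10 − 0 = 10 (mod 11).
    Reduce coefficients mod 11: 2·t ≡ 10 (mod 11).
    The inverse of 2 mod 11 is 6 (since 2·6 = 12 = 1·11 + 1), so t ≡ 6·10 = 60 ≡ 5 (mod 11).
    Then x = 0 + 13·5 = 65, valid modulo lcm(13, 11) = 143: x ≡ 65 (mod 143).
  Combine with x ≡ 1 (mod 5); new modulus lcm = 715.
    Write x = 65 + 143·t and substitute into x ≡ 1 (mod 5): 143·t ≡ 1 − 65 = -64 (mod 5).
    Reduce coefficients mod 5: 3·t ≡ 1 (mod 5).
    The inverse of 3 mod 5 is 2 (since 3·2 = 6 = 1·5 + 1), so t ≡ 2·1 = 2 ≡ 2 (mod 5).
    Then x = 65 + 143·2 = 351, valid modulo lcm(143, 5) = 715: x ≡ 351 (mod 715).
  Combine with x ≡ 2 (mod 9); new modulus lcm = 6435.
    Write x = 351 + 715·t and substitute into x ≡ 2 (mod 9): 715·t ≡ 2 − 351 = -349 (mod 9).
    Reduce coefficients mod 9: 4·t ≡ 2 (mod 9).
    The inverse of 4 mod 9 is 7 (since 4·7 = 28 = 3·9 + 1), so t ≡ 7·2 = 14 ≡ 5 (mod 9).
    Then x = 351 + 715·5 = 3926, valid modulo lcm(715, 9) = 6435: x ≡ 3926 (mod 6435).
Verify against each original: 3926 mod 13 = 0, 3926 mod 11 = 10, 3926 mod 5 = 1, 3926 mod 9 = 2.

x ≡ 3926 (mod 6435).


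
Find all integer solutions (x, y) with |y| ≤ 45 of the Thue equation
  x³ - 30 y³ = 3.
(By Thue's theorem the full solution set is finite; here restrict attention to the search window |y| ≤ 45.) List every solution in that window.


The equation is x³ - 30y³ = 3. For fixed y, x³ = 30·y³ + 3, so a solution requires the RHS to be a perfect cube.
Strategy: iterate y from -45 to 45, compute RHS = 30·y³ + 3, and check whether it is a (positive or negative) perfect cube.
Check small values of y:
  y = 0: RHS = 3 is not a perfect cube.
  y = 1: RHS = 33 is not a perfect cube.
  y = -1: RHS = -27 = (-3)³ ⇒ x = -3 works.
  y = 2: RHS = 243 is not a perfect cube.
  y = -2: RHS = -237 is not a perfect cube.
  y = 3: RHS = 813 is not a perfect cube.
  y = -3: RHS = -807 is not a perfect cube.
Continuing the search up to |y| = 45 finds no further solutions beyond those listed.
Collected solutions: (-3, -1).

Solutions (with |y| ≤ 45): (-3, -1).


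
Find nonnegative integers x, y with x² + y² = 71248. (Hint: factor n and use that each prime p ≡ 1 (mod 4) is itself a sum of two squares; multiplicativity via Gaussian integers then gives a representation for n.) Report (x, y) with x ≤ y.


Step 1: Factor n = 71248 = 2^4 · 61 · 73.
Step 2: Check the mod-4 condition on each prime factor: 2 = 2 (special); 61 ≡ 1 (mod 4), exponent 1; 73 ≡ 1 (mod 4), exponent 1.
All primes ≡ 3 (mod 4) appear to even exponent (or don't appear), so by the two-squares theorem n IS expressible as a sum of two squares.
Step 3: Build a representation. Group n = k² · m with k = 4 and m = 61 · 73 = 4453 (a product of primes ≡ 1 (mod 4)); a representation of m scales to one of n via (k·x)² + (k·y)² = k²(x² + y²). Each prime p ≡ 1 (mod 4) is itself a sum of two squares; find a² by testing p − a² for a perfect square:
  61: 61 − 1² = 60, 61 − 2² = 57, 61 − 3² = 52, 61 − 4² = 45, 61 − 5² = 36 = 6² ⇒ 61 = 5² + 6².
  73: 73 − 1² = 72, 73 − 2² = 69, 73 − 3² = 64 = 8² ⇒ 73 = 3² + 8².
  Combine using the Brahmagupta–Fibonacci identity (a² + b²)(c² + d²) = (ac − bd)² + (ad + bc)² = (ac + bd)² + (ad − bc)²:
  61 · 73 = 4453: from (5² + 6²)(3² + 8²), take (5·3 − 6·8, 5·8 + 6·3) = (15 − 48, 40 + 18) = (-33, 58); dropping signs (only squares matter) gives (33, 58); check 33² + 58² = 1089 + 3364 = 4453 ✓.
  Scale by k = 4: (4·33, 4·58) = (132, 232).
Step 4: Order so x ≤ y and verify: 132² + 232² = 17424 + 53824 = 71248 = n. ✓

n = 71248 = 132² + 232² (one valid representation with x ≤ y).


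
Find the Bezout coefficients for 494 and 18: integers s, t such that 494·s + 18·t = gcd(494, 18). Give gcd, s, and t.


Euclidean algorithm on (494, 18) — divide until remainder is 0:
  494 = 27 · 18 + 8
  18 = 2 · 8 + 2
  8 = 4 · 2 + 0
gcd(494, 18) = 2.
Track Bezout coefficients alongside the remainders: start with r₀ = 494 = a·1 + b·0 (s = 1, t = 0) and r₁ = 18 = a·0 + b·1 (s = 0, t = 1); each new remainder r_{k+1} = r_{k-1} − q_k·r_k inherits s_{k+1} = s_{k-1} − q_k·s_k, t_{k+1} = t_{k-1} − q_k·t_k, so r_k = a·s_k + b·t_k at every step:
  q = 27: r = 8, s = 1 − 27·0 = 1, t = 0 − 27·1 = -27  (check: 494·1 + 18·(-27) = 8)
  q = 2: r = 2, s = 0 − 2·1 = -2, t = 1 − 2·(-27) = 55  (check: 494·(-2) + 18·55 = 2)
The row with r = 2 (the gcd) gives the Bezout coefficients s = -2, t = 55.
Result: 494 · (-2) + 18 · (55) = 2.

gcd(494, 18) = 2; s = -2, t = 55 (check: 494·(-2) + 18·55 = 2).


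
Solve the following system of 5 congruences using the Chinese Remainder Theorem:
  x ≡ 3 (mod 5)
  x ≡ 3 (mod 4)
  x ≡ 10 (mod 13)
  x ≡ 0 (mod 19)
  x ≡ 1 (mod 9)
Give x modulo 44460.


Product of moduli M = 5 · 4 · 13 · 19 · 9 = 44460.
Merge one congruence at a time:
  Start: x ≡ 3 (mod 5).
  Combine with x ≡ 3 (mod 4); new modulus lcm = 20.
    Write x = 3 + 5·t and substitute into x ≡ 3 (mod 4): 5·t ≡ 3 − 3 = 0 (mod 4).
    Reduce coefficients mod 4: 1·t ≡ 0 (mod 4).
    So t ≡ 0 (mod 4).
    Then x = 3 + 5·0 = 3, valid modulo lcm(5, 4) = 20: x ≡ 3 (mod 20).
  Combine with x ≡ 10 (mod 13); new modulus lcm = 260.
    Write x = 3 + 20·t and substitute into x ≡ 10 (mod 13): 20·t ≡ 10 − 3 = 7 (mod 13).
    Reduce coefficients mod 13: 7·t ≡ 7 (mod 13).
    The inverse of 7 mod 13 is 2 (since 7·2 = 14 = 1·13 + 1), so t ≡ 2·7 = 14 ≡ 1 (mod 13).
    Then x = 3 + 20·1 = 23, valid modulo lcm(20, 13) = 260: x ≡ 23 (mod 260).
  Combine with x ≡ 0 (mod 19); new modulus lcm = 4940.
    Write x = 23 + 260·t and substitute into x ≡ 0 (mod 19): 260·t ≡ 0 − 23 = -23 (mod 19).
    Reduce coefficients mod 19: 13·t ≡ 15 (mod 19).
    The inverse of 13 mod 19 is 3 (since 13·3 = 39 = 2·19 + 1), so t ≡ 3·15 = 45 ≡ 7 (mod 19).
    Then x = 23 + 260·7 = 1843, valid modulo lcm(260, 19) = 4940: x ≡ 1843 (mod 4940).
  Combine with x ≡ 1 (mod 9); new modulus lcm = 44460.
    Write x = 1843 + 4940·t and substitute into x ≡ 1 (mod 9): 4940·t ≡ 1 − 1843 = -1842 (mod 9).
    Reduce coefficients mod 9: 8·t ≡ 3 (mod 9).
    The inverse of 8 mod 9 is 8 (since 8·8 = 64 = 7·9 + 1), so t ≡ 8·3 = 24 ≡ 6 (mod 9).
    Then x = 1843 + 4940·6 = 31483, valid modulo lcm(4940, 9) = 44460: x ≡ 31483 (mod 44460).
Verify against each original: 31483 mod 5 = 3, 31483 mod 4 = 3, 31483 mod 13 = 10, 31483 mod 19 = 0, 31483 mod 9 = 1.

x ≡ 31483 (mod 44460).


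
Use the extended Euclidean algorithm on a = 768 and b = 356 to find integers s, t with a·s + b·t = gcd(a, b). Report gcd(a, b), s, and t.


Euclidean algorithm on (768, 356) — divide until remainder is 0:
  768 = 2 · 356 + 56
  356 = 6 · 56 + 20
  56 = 2 · 20 + 16
  20 = 1 · 16 + 4
  16 = 4 · 4 + 0
gcd(768, 356) = 4.
Track Bezout coefficients alongside the remainders: start with r₀ = 768 = a·1 + b·0 (s = 1, t = 0) and r₁ = 356 = a·0 + b·1 (s = 0, t = 1); each new remainder r_{k+1} = r_{k-1} − q_k·r_k inherits s_{k+1} = s_{k-1} − q_k·s_k, t_{k+1} = t_{k-1} − q_k·t_k, so r_k = a·s_k + b·t_k at every step:
  q = 2: r = 56, s = 1 − 2·0 = 1, t = 0 − 2·1 = -2  (check: 768·1 + 356·(-2) = 56)
  q = 6: r = 20, s = 0 − 6·1 = -6, t = 1 − 6·(-2) = 13  (check: 768·(-6) + 356·13 = 20)
  q = 2: r = 16, s = 1 − 2·(-6) = 13, t = -2 − 2·13 = -28  (check: 768·13 + 356·(-28) = 16)
  q = 1: r = 4, s = -6 − 1·13 = -19, t = 13 − 1·(-28) = 41  (check: 768·(-19) + 356·41 = 4)
The row with r = 4 (the gcd) gives the Bezout coefficients s = -19, t = 41.
Result: 768 · (-19) + 356 · (41) = 4.

gcd(768, 356) = 4; s = -19, t = 41 (check: 768·(-19) + 356·41 = 4).


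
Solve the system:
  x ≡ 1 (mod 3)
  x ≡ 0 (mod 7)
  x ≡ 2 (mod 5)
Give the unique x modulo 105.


Moduli 3, 7, 5 are pairwise coprime; by CRT there is a unique solution modulo M = 3 · 7 · 5 = 105.
Solve pairwise, accumulating the modulus:
  Start with x ≡ 1 (mod 3).
  Combine with x ≡ 0 (mod 7): since gcd(3, 7) = 1, we get a unique residue mod 21.
    Write x = 1 + 3·t and substitute into x ≡ 0 (mod 7): 3·t ≡ 0 − 1 = -1 (mod 7).
    Reduce coefficients mod 7: 3·t ≡ 6 (mod 7).
    The inverse of 3 mod 7 is 5 (since 3·5 = 15 = 2·7 + 1), so t ≡ 5·6 = 30 ≡ 2 (mod 7).
    Then x = 1 + 3·2 = 7, valid modulo lcm(3, 7) = 21: x ≡ 7 (mod 21).
  Combine with x ≡ 2 (mod 5): since gcd(21, 5) = 1, we get a unique residue mod 105.
    Write x = 7 + 21·t and substitute into x ≡ 2 (mod 5): 21·t ≡ 2 − 7 = -5 (mod 5).
    Reduce coefficients mod 5: 1·t ≡ 0 (mod 5).
    So t ≡ 0 (mod 5).
    Then x = 7 + 21·0 = 7, valid modulo lcm(21, 5) = 105: x ≡ 7 (mod 105).
Verify: 7 mod 3 = 1 ✓, 7 mod 7 = 0 ✓, 7 mod 5 = 2 ✓.

x ≡ 7 (mod 105).


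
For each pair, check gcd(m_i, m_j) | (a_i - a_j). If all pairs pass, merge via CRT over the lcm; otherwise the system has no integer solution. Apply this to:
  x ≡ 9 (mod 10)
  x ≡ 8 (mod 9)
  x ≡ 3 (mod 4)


Moduli 10, 9, 4 are not pairwise coprime, so CRT works modulo lcm(m_i) when all pairwise compatibility conditions hold.
Pairwise compatibility: gcd(m_i, m_j) must divide a_i - a_j for every pair.
Merge one congruence at a time:
  Start: x ≡ 9 (mod 10).
  Combine with x ≡ 8 (mod 9): gcd(10, 9) = 1; 8 - 9 = -1, which IS divisible by 1, so compatible.
    Write x = 9 + 10·t and substitute into x ≡ 8 (mod 9): 10·t ≡ 8 − 9 = -1 (mod 9).
    Reduce coefficients mod 9: 1·t ≡ 8 (mod 9).
    So t ≡ 8 (mod 9).
    Then x = 9 + 10·8 = 89, valid modulo lcm(10, 9) = 90: x ≡ 89 (mod 90).
  Combine with x ≡ 3 (mod 4): gcd(90, 4) = 2; 3 - 89 = -86, which IS divisible by 2, so compatible.
    Write x = 89 + 90·t and substitute into x ≡ 3 (mod 4): 90·t ≡ 3 − 89 = -86 (mod 4).
    Divide the congruence (and modulus) by g = 2: 45·t ≡ -43 (mod 2).
    Reduce coefficients mod 2: 1·t ≡ 1 (mod 2).
    So t ≡ 1 (mod 2).
    Then x = 89 + 90·1 = 179, valid modulo lcm(90, 4) = 180: x ≡ 179 (mod 180).
Verify: 179 mod 10 = 9, 179 mod 9 = 8, 179 mod 4 = 3.

x ≡ 179 (mod 180).


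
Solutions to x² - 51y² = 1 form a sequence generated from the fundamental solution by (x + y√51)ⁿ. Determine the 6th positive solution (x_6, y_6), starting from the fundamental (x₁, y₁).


Step 1: Find the fundamental solution (x₁, y₁) of x² - 51y² = 1.
  Expand √51 as a continued fraction. a₀ = ⌊√51⌋ = 7; iterate m_{k+1} = d_k·a_k − m_k, d_{k+1} = (51 − m_{k+1}²)/d_k, a_{k+1} = ⌊(a₀ + m_{k+1})/d_{k+1}⌋ (starting m₀ = 0, d₀ = 1), with convergents p_k = a_k·p_{k-1} + p_{k-2}, q_k = a_k·q_{k-1} + q_{k-2} (p₋₁ = 1, q₋₁ = 0):
  k = 0: a₀ = 7; p₀/q₀ = 7/1; p₀² − 51·q₀² = 49 − 51 = -2.
  k = 1: m = 7, d = 2, a = ⌊(7 + 7)/2⌋ = 7; p/q = (7·7 + 1)/(7·1 + 0) = 50/7; p² − 51·q² = 2500 − 2499 = 1.
  The first convergent with p² − 51·q² = 1 gives the fundamental solution (x₁, y₁) = (50, 7).
Step 2: Apply the recurrence (x_{n+1}, y_{n+1}) = (x₁x_n + 51y₁y_n, x₁y_n + y₁x_n) repeatedly.
  From (x_1, y_1) = (50, 7): x_2 = 50·50 + 51·7·7 = 4999; y_2 = 50·7 + 7·50 = 700.
  From (x_2, y_2) = (4999, 700): x_3 = 50·4999 + 51·7·700 = 499850; y_3 = 50·700 + 7·4999 = 69993.
  From (x_3, y_3) = (499850, 69993): x_4 = 50·499850 + 51·7·69993 = 49980001; y_4 = 50·69993 + 7·499850 = 6998600.
  From (x_4, y_4) = (49980001, 6998600): x_5 = 50·49980001 + 51·7·6998600 = 4997500250; y_5 = 50·6998600 + 7·49980001 = 699790007.
  From (x_5, y_5) = (4997500250, 699790007): x_6 = 50·4997500250 + 51·7·699790007 = 499700044999; y_6 = 50·699790007 + 7·4997500250 = 69972002100.
Step 3: Verify x_6² - 51·y_6² = 249700134972002624910001 - 249700134972002624910000 = 1 (should be 1). ✓

(x_1, y_1) = (50, 7); (x_6, y_6) = (499700044999, 69972002100).


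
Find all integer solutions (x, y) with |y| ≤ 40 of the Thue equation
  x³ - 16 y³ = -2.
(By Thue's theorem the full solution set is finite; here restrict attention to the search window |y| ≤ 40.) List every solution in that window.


The equation is x³ - 16y³ = -2. For fixed y, x³ = 16·y³ − 2, so a solution requires the RHS to be a perfect cube.
Strategy: iterate y from -40 to 40, compute RHS = 16·y³ − 2, and check whether it is a (positive or negative) perfect cube.
Check small values of y:
  y = 0: RHS = -2 is not a perfect cube.
  y = 1: RHS = 14 is not a perfect cube.
  y = -1: RHS = -18 is not a perfect cube.
  y = 2: RHS = 126 is not a perfect cube.
  y = -2: RHS = -130 is not a perfect cube.
  y = 3: RHS = 430 is not a perfect cube.
  y = -3: RHS = -434 is not a perfect cube.
Continuing the search up to |y| = 40 finds no solutions either.
No (x, y) in the scanned range satisfies the equation.

No integer solutions with |y| ≤ 40.


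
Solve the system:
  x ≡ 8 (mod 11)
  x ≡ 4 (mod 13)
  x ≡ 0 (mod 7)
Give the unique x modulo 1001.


Moduli 11, 13, 7 are pairwise coprime; by CRT there is a unique solution modulo M = 11 · 13 · 7 = 1001.
Solve pairwise, accumulating the modulus:
  Start with x ≡ 8 (mod 11).
  Combine with x ≡ 4 (mod 13): since gcd(11, 13) = 1, we get a unique residue mod 143.
    Write x = 8 + 11·t and substitute into x ≡ 4 (mod 13): 11·t ≡ 4 − 8 = -4 (mod 13).
    Reduce coefficients mod 13: 11·t ≡ 9 (mod 13).
    The inverse of 11 mod 13 is 6 (since 11·6 = 66 = 5·13 + 1), so t ≡ 6·9 = 54 ≡ 2 (mod 13).
    Then x = 8 + 11·2 = 30, valid modulo lcm(11, 13) = 143: x ≡ 30 (mod 143).
  Combine with x ≡ 0 (mod 7): since gcd(143, 7) = 1, we get a unique residue mod 1001.
    Write x = 30 + 143·t and substitute into x ≡ 0 (mod 7): 143·t ≡ 0 − 30 = -30 (mod 7).
    Reduce coefficients mod 7: 3·t ≡ 5 (mod 7).
    The inverse of 3 mod 7 is 5 (since 3·5 = 15 = 2·7 + 1), so t ≡ 5·5 = 25 ≡ 4 (mod 7).
    Then x = 30 + 143·4 = 602, valid modulo lcm(143, 7) = 1001: x ≡ 602 (mod 1001).
Verify: 602 mod 11 = 8 ✓, 602 mod 13 = 4 ✓, 602 mod 7 = 0 ✓.

x ≡ 602 (mod 1001).


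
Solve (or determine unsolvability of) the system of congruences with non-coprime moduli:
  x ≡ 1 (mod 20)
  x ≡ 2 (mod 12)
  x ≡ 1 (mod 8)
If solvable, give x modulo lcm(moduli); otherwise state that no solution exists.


Moduli 20, 12, 8 are not pairwise coprime, so CRT works modulo lcm(m_i) when all pairwise compatibility conditions hold.
Pairwise compatibility: gcd(m_i, m_j) must divide a_i - a_j for every pair.
Merge one congruence at a time:
  Start: x ≡ 1 (mod 20).
  Combine with x ≡ 2 (mod 12): gcd(20, 12) = 4, and 2 - 1 = 1 is NOT divisible by 4.
    ⇒ system is inconsistent (no integer solution).

No solution (the system is inconsistent).


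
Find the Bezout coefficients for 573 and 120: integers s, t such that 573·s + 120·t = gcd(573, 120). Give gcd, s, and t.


Euclidean algorithm on (573, 120) — divide until remainder is 0:
  573 = 4 · 120 + 93
  120 = 1 · 93 + 27
  93 = 3 · 27 + 12
  27 = 2 · 12 + 3
  12 = 4 · 3 + 0
gcd(573, 120) = 3.
Track Bezout coefficients alongside the remainders: start with r₀ = 573 = a·1 + b·0 (s = 1, t = 0) and r₁ = 120 = a·0 + b·1 (s = 0, t = 1); each new remainder r_{k+1} = r_{k-1} − q_k·r_k inherits s_{k+1} = s_{k-1} − q_k·s_k, t_{k+1} = t_{k-1} − q_k·t_k, so r_k = a·s_k + b·t_k at every step:
  q = 4: r = 93, s = 1 − 4·0 = 1, t = 0 − 4·1 = -4  (check: 573·1 + 120·(-4) = 93)
  q = 1: r = 27, s = 0 − 1·1 = -1, t = 1 − 1·(-4) = 5  (check: 573·(-1) + 120·5 = 27)
  q = 3: r = 12, s = 1 − 3·(-1) = 4, t = -4 − 3·5 = -19  (check: 573·4 + 120·(-19) = 12)
  q = 2: r = 3, s = -1 − 2·4 = -9, t = 5 − 2·(-19) = 43  (check: 573·(-9) + 120·43 = 3)
The row with r = 3 (the gcd) gives the Bezout coefficients s = -9, t = 43.
Result: 573 · (-9) + 120 · (43) = 3.

gcd(573, 120) = 3; s = -9, t = 43 (check: 573·(-9) + 120·43 = 3).


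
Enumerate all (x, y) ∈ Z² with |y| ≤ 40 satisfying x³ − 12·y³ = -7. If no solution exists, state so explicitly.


The equation is x³ - 12y³ = -7. For fixed y, x³ = 12·y³ − 7, so a solution requires the RHS to be a perfect cube.
Strategy: iterate y from -40 to 40, compute RHS = 12·y³ − 7, and check whether it is a (positive or negative) perfect cube.
Check small values of y:
  y = 0: RHS = -7 is not a perfect cube.
  y = 1: RHS = 5 is not a perfect cube.
  y = -1: RHS = -19 is not a perfect cube.
  y = 2: RHS = 89 is not a perfect cube.
  y = -2: RHS = -103 is not a perfect cube.
  y = 3: RHS = 317 is not a perfect cube.
  y = -3: RHS = -331 is not a perfect cube.
Continuing the search up to |y| = 40 finds no solutions either.
No (x, y) in the scanned range satisfies the equation.

No integer solutions with |y| ≤ 40.


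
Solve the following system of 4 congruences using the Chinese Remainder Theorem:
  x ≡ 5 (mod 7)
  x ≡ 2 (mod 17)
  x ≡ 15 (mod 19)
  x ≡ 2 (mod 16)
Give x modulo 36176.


Product of moduli M = 7 · 17 · 19 · 16 = 36176.
Merge one congruence at a time:
  Start: x ≡ 5 (mod 7).
  Combine with x ≡ 2 (mod 17); new modulus lcm = 119.
    Write x = 5 + 7·t and substitute into x ≡ 2 (mod 17): 7·t ≡ 2 − 5 = -3 (mod 17).
    Reduce coefficients mod 17: 7·t ≡ 14 (mod 17).
    The inverse of 7 mod 17 is 5 (since 7·5 = 35 = 2·17 + 1), so t ≡ 5·14 = 70 ≡ 2 (mod 17).
    Then x = 5 + 7·2 = 19, valid modulo lcm(7, 17) = 119: x ≡ 19 (mod 119).
  Combine with x ≡ 15 (mod 19); new modulus lcm = 2261.
    Write x = 19 + 119·t and substitute into x ≡ 15 (mod 19): 119·t ≡ 15 − 19 = -4 (mod 19).
    Reduce coefficients mod 19: 5·t ≡ 15 (mod 19).
    The inverse of 5 mod 19 is 4 (since 5·4 = 20 = 1·19 + 1), so t ≡ 4·15 = 60 ≡ 3 (mod 19).
    Then x = 19 + 119·3 = 376, valid modulo lcm(119, 19) = 2261: x ≡ 376 (mod 2261).
  Combine with x ≡ 2 (mod 16); new modulus lcm = 36176.
    Write x = 376 + 2261·t and substitute into x ≡ 2 (mod 16): 2261·t ≡ 2 − 376 = -374 (mod 16).
    Reduce coefficients mod 16: 5·t ≡ 10 (mod 16).
    The inverse of 5 mod 16 is 13 (since 5·13 = 65 = 4·16 + 1), so t ≡ 13·10 = 130 ≡ 2 (mod 16).
    Then x = 376 + 2261·2 = 4898, valid modulo lcm(2261, 16) = 36176: x ≡ 4898 (mod 36176).
Verify against each original: 4898 mod 7 = 5, 4898 mod 17 = 2, 4898 mod 19 = 15, 4898 mod 16 = 2.

x ≡ 4898 (mod 36176).


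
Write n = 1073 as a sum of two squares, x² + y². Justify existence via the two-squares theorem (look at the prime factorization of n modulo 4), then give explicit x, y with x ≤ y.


Step 1: Factor n = 1073 = 29 · 37.
Step 2: Check the mod-4 condition on each prime factor: 29 ≡ 1 (mod 4), exponent 1; 37 ≡ 1 (mod 4), exponent 1.
All primes ≡ 3 (mod 4) appear to even exponent (or don't appear), so by the two-squares theorem n IS expressible as a sum of two squares.
Step 3: Build a representation. Here n = 29 · 37 is a product of primes ≡ 1 (mod 4). Each prime p ≡ 1 (mod 4) is itself a sum of two squares; find a² by testing p − a² for a perfect square:
  29: 29 − 1² = 28, 29 − 2² = 25 = 5² ⇒ 29 = 2² + 5².
  37: 37 − 1² = 36 = 6² ⇒ 37 = 1² + 6².
  Combine using the Brahmagupta–Fibonacci identity (a² + b²)(c² + d²) = (ac − bd)² + (ad + bc)² = (ac + bd)² + (ad − bc)²:
  29 · 37 = 1073: from (2² + 5²)(1² + 6²), take (2·1 − 5·6, 2·6 + 5·1) = (2 − 30, 12 + 5) = (-28, 17); dropping signs (only squares matter) gives (28, 17); check 28² + 17² = 784 + 289 = 1073 ✓.
Step 4: Order so x ≤ y and verify: 17² + 28² = 289 + 784 = 1073 = n. ✓

n = 1073 = 17² + 28² (one valid representation with x ≤ y).
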